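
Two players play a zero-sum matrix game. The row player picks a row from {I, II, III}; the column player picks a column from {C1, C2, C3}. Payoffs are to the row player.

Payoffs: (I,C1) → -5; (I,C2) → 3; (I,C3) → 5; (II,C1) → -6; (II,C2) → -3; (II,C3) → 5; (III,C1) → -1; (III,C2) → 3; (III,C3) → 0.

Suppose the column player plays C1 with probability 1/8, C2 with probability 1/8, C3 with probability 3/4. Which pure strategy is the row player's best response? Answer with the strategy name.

I

Expected payoff of I: (1/8)·(-5) + (1/8)·3 + (3/4)·5 = 7/2.
Expected payoff of II: (1/8)·(-6) + (1/8)·(-3) + (3/4)·5 = 21/8.
Expected payoff of III: (1/8)·(-1) + (1/8)·3 + (3/4)·0 = 1/4.
The largest is 7/2, so the row player's best response is I.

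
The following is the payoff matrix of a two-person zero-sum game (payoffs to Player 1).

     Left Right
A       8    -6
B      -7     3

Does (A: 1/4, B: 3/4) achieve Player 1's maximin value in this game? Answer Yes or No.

No

Against Left this mix gives (1/4)·8 + (3/4)·(-7) = -13/4.
Against Right this mix gives (1/4)·(-6) + (3/4)·3 = 3/4.
Player 2 will play Left, holding Player 1 to -13/4. Shifting weight toward the row that does better against Left would raise this floor (the equalizing mix achieves -3/4 against both Left and Right), so the proposed strategy is not optimal.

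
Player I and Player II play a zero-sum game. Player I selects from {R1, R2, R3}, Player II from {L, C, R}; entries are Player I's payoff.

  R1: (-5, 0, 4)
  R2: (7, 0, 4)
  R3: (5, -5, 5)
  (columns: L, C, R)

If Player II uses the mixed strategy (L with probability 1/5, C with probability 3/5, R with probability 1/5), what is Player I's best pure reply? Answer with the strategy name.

R2

Expected payoff of R1: (1/5)·(-5) + (3/5)·0 + (1/5)·4 = -1/5.
Expected payoff of R2: (1/5)·7 + (3/5)·0 + (1/5)·4 = 11/5.
Expected payoff of R3: (1/5)·5 + (3/5)·(-5) + (1/5)·5 = -1.
The largest is 11/5, so Player I's best response is R2.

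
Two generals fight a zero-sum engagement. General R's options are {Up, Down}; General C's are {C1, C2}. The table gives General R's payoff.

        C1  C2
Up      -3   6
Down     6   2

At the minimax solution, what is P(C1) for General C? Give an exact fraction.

4/13

Row minima: Up → -3, Down → 2; maximin = 2.
Column maxima: C1 → 6, C2 → 6; minimax = 6.
2 ≠ 6, so there is no saddle point; optimal play is mixed.
Let General R play Up with probability p. Expected payoff against C1: (-3)p + 6(1−p) = −9p + 6; against C2: 6p + 2(1−p) = 4p + 2.
Setting these equal: −9p + 6 = 4p + 2 ⇒ −13p = -4 ⇒ p = 4/13, and the value is (-9)·(4/13) + 6 = 42/13.
For General C: with q = P(C1), equating Up's and Down's payoffs gives −9q + 6 = 4q + 2 ⇒ q = 4/13.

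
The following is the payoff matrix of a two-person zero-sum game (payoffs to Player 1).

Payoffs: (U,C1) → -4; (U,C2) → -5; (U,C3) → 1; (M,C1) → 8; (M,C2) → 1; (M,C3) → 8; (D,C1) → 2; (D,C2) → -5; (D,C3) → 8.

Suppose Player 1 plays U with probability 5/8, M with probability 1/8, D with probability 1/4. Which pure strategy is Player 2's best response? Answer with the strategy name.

C2

If Player 2 plays C1, Player 1's expected payoff is (5/8)·(-4) + (1/8)·8 + (1/4)·2 = -1.
If Player 2 plays C2, Player 1's expected payoff is (5/8)·(-5) + (1/8)·1 + (1/4)·(-5) = -17/4.
If Player 2 plays C3, Player 1's expected payoff is (5/8)·1 + (1/8)·8 + (1/4)·8 = 29/8.
Player 2 minimizes Player 1's payoff; the smallest is -17/4, so the best response is C2.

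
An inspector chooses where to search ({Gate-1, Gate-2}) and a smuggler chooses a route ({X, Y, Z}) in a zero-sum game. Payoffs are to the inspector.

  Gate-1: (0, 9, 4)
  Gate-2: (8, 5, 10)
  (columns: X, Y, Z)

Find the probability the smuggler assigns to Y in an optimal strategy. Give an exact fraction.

2/3

Row minima: Gate-1 → 0, Gate-2 → 5; maximin = 5.
Column maxima: X → 8, Y → 9, Z → 10; minimax = 8.
5 ≠ 8, so there is no saddle point; optimal play is mixed.
Z is strictly dominated by X (it gives the inspector strictly more in every row), so the smuggler never plays it.
On the remaining 2×2 (Gate-1, Gate-2 vs X, Y):
Let the inspector play Gate-1 with probability p. Expected payoff against X: 0p + 8(1−p) = −8p + 8; against Y: 9p + 5(1−p) = 4p + 5.
Setting these equal: −8p + 8 = 4p + 5 ⇒ −12p = -3 ⇒ p = 1/4, and the value is (-8)·(1/4) + 8 = 6.
For the smuggler: with q = P(X), equating Gate-1's and Gate-2's payoffs gives −9q + 9 = 3q + 5 ⇒ q = 1/3.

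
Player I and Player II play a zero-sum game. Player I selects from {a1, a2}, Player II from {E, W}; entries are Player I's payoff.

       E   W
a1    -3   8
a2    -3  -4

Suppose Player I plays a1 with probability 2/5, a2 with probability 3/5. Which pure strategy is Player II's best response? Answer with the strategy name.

If Player II plays E, Player I's expected payoff is (2/5)·(-3) + (3/5)·(-3) = -3.
If Player II plays W, Player I's expected payoff is (2/5)·8 + (3/5)·(-4) = 4/5.
Player II minimizes Player I's payoff; the smallest is -3, so the best response is E.

E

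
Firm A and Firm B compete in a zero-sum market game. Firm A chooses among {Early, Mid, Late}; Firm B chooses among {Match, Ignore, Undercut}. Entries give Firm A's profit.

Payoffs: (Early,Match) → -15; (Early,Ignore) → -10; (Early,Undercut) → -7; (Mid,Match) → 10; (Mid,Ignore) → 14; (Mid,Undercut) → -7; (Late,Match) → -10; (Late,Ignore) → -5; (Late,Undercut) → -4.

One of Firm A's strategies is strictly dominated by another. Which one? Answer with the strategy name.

Late gives a strictly higher payoff than Early against every column: -10 > -15, -5 > -10, -4 > -7.
So Early is strictly dominated and Firm A never plays it.

Early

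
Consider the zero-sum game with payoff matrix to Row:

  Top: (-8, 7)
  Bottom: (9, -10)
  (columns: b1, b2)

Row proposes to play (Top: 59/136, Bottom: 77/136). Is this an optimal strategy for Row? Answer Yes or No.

No

Against b1 this mix gives (59/136)·(-8) + (77/136)·9 = 13/8.
Against b2 this mix gives (59/136)·7 + (77/136)·(-10) = -21/8.
Column will play b2, holding Row to -21/8. Shifting weight toward the row that does better against b2 would raise this floor (the equalizing mix achieves -1/2 against both b2 and b1), so the proposed strategy is not optimal.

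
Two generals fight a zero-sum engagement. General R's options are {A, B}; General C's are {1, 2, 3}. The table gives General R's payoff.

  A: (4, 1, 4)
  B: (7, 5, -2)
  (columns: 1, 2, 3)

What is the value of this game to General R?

Row minima: A → 1, B → -2; maximin = 1.
Column maxima: 1 → 7, 2 → 5, 3 → 4; minimax = 4.
1 ≠ 4, so there is no saddle point; optimal play is mixed.
1 is strictly dominated by 2 (it gives General R strictly more in every row), so General C never plays it.
On the remaining 2×2 (A, B vs 2, 3):
Let General R play A with probability p. Expected payoff against 2: 1p + 5(1−p) = −4p + 5; against 3: 4p + (-2)(1−p) = 6p − 2.
Setting these equal: −4p + 5 = 6p − 2 ⇒ −10p = -7 ⇒ p = 7/10, and the value is (-4)·(7/10) + 5 = 11/5.
For General C: with q = P(2), equating A's and B's payoffs gives −3q + 4 = 7q − 2 ⇒ q = 3/5.

11/5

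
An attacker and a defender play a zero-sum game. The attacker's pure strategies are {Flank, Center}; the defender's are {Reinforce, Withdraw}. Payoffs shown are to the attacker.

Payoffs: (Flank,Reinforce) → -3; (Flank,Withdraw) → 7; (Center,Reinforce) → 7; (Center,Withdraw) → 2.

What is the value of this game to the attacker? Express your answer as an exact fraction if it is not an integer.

Row minima: Flank → -3, Center → 2; maximin = 2.
Column maxima: Reinforce → 7, Withdraw → 7; minimax = 7.
2 ≠ 7, so there is no saddle point; optimal play is mixed.
Let the attacker play Flank with probability p. Expected payoff against Reinforce: (-3)p + 7(1−p) = −10p + 7; against Withdraw: 7p + 2(1−p) = 5p + 2.
Setting these equal: −10p + 7 = 5p + 2 ⇒ −15p = -5 ⇒ p = 1/3, and the value is (-10)·(1/3) + 7 = 11/3.
For the defender: with q = P(Reinforce), equating Flank's and Center's payoffs gives −10q + 7 = 5q + 2 ⇒ q = 1/3.

11/3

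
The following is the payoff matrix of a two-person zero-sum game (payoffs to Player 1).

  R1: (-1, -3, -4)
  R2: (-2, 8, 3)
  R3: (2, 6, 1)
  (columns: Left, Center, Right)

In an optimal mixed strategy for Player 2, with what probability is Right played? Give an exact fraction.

2/3

Row minima: R1 → -4, R2 → -2, R3 → 1; maximin = 1.
Column maxima: Left → 2, Center → 8, Right → 3; minimax = 2.
1 ≠ 2, so there is no saddle point; optimal play is mixed.
R1 is strictly dominated by R3, so Player 1 never plays it.
With R1 eliminated, Center is strictly dominated by Left (it gives Player 1 strictly more in every remaining row), so Player 2 never plays it.
On the remaining 2×2 (R2, R3 vs Left, Right):
Let Player 1 play R2 with probability p. Expected payoff against Left: (-2)p + 2(1−p) = −4p + 2; against Right: 3p + 1(1−p) = 2p + 1.
Setting these equal: −4p + 2 = 2p + 1 ⇒ −6p = -1 ⇒ p = 1/6, and the value is (-4)·(1/6) + 2 = 4/3.
For Player 2: with q = P(Left), equating R2's and R3's payoffs gives −5q + 3 = q + 1 ⇒ q = 1/3.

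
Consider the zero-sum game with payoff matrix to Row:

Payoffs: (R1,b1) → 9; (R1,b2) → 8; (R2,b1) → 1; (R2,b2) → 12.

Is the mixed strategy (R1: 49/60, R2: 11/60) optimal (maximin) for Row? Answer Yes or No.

Against b1 this mix gives (49/60)·9 + (11/60)·1 = 113/15.
Against b2 this mix gives (49/60)·8 + (11/60)·12 = 131/15.
Column will play b1, holding Row to 113/15. Shifting weight toward the row that does better against b1 would raise this floor (the equalizing mix achieves 25/3 against both b1 and b2), so the proposed strategy is not optimal.

No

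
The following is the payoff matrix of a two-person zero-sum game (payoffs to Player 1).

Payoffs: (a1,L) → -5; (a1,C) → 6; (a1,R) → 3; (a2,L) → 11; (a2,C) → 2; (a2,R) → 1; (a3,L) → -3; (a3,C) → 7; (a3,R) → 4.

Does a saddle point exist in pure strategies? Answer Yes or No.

No

Row minima: a1 → -5, a2 → 1, a3 → -3; maximin = 1.
Column maxima: L → 11, C → 7, R → 4; minimax = 4.
1 ≠ 4, so no pure-strategy equilibrium exists.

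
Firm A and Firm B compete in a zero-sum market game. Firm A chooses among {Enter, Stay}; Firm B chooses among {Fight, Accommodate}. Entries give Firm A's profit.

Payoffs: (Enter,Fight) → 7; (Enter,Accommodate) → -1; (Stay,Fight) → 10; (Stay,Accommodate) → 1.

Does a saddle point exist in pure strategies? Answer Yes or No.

Yes

Row minima: Enter → -1, Stay → 1; maximin = 1.
Column maxima: Fight → 10, Accommodate → 1; minimax = 1.
maximin = minimax = 1, so a saddle point exists.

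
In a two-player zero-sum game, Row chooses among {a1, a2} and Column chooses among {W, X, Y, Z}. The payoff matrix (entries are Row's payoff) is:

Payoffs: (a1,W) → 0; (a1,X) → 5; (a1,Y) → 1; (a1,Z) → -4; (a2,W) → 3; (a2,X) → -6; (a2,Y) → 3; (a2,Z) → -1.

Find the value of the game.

Row minima: a1 → -4, a2 → -6; maximin = -4.
Column maxima: W → 3, X → 5, Y → 3, Z → -1; minimax = -1.
-4 ≠ -1, so there is no saddle point; optimal play is mixed.
W is strictly dominated by Z (it gives Row strictly more in every row), so Column never plays it.
Y is strictly dominated by Z (it gives Row strictly more in every row), so Column never plays it.
On the remaining 2×2 (a1, a2 vs X, Z):
Let Row play a1 with probability p. Expected payoff against X: 5p + (-6)(1−p) = 11p − 6; against Z: (-4)p + (-1)(1−p) = −3p − 1.
Setting these equal: 11p − 6 = −3p − 1 ⇒ 14p = 5 ⇒ p = 5/14, and the value is (11)·(5/14) − 6 = -29/14.
For Column: with q = P(X), equating a1's and a2's payoffs gives 9q − 4 = −5q − 1 ⇒ q = 3/14.

-29/14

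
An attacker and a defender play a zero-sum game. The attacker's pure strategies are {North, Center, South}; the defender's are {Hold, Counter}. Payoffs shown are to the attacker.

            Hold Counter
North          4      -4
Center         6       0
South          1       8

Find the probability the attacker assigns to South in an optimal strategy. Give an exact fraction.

6/13

Row minima: North → -4, Center → 0, South → 1; maximin = 1.
Column maxima: Hold → 6, Counter → 8; minimax = 6.
1 ≠ 6, so there is no saddle point; optimal play is mixed.
North is strictly dominated by Center, so the attacker never plays it.
On the remaining 2×2 (Center, South vs Hold, Counter):
Let the attacker play Center with probability p. Expected payoff against Hold: 6p + 1(1−p) = 5p + 1; against Counter: 0p + 8(1−p) = −8p + 8.
Setting these equal: 5p + 1 = −8p + 8 ⇒ 13p = 7 ⇒ p = 7/13, and the value is (5)·(7/13) + 1 = 48/13.
For the defender: with q = P(Hold), equating Center's and South's payoffs gives 6q = −7q + 8 ⇒ q = 8/13.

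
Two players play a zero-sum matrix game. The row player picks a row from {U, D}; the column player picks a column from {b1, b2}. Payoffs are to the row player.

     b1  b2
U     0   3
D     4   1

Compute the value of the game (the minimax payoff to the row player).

2

Row minima: U → 0, D → 1; maximin = 1.
Column maxima: b1 → 4, b2 → 3; minimax = 3.
1 ≠ 3, so there is no saddle point; optimal play is mixed.
Let the row player play U with probability p. Expected payoff against b1: 0p + 4(1−p) = −4p + 4; against b2: 3p + 1(1−p) = 2p + 1.
Setting these equal: −4p + 4 = 2p + 1 ⇒ −6p = -3 ⇒ p = 1/2, and the value is (-4)·(1/2) + 4 = 2.
For the column player: with q = P(b1), equating U's and D's payoffs gives −3q + 3 = 3q + 1 ⇒ q = 1/3.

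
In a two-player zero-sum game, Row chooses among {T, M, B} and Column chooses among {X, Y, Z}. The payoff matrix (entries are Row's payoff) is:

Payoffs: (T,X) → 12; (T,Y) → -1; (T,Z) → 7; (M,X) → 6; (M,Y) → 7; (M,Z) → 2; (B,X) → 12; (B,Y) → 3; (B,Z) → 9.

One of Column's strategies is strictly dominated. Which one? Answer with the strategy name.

Z holds Row's payoff strictly below X in every row: 7 < 12, 2 < 6, 9 < 12.
So X is strictly dominated for Column.

X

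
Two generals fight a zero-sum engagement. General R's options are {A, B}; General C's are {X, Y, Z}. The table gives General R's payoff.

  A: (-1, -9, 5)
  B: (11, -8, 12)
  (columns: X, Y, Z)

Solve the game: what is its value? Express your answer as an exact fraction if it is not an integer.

-8

Row minima: A → -9, B → -8; maximin = -8.
Column maxima: X → 11, Y → -8, Z → 12; minimax = -8.
Since maximin = minimax = -8, there is a saddle point and the value is -8.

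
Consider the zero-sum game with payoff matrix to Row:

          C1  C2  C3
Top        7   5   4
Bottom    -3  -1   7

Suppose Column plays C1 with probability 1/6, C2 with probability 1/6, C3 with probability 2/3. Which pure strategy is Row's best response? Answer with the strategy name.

Top

Expected payoff of Top: (1/6)·7 + (1/6)·5 + (2/3)·4 = 14/3.
Expected payoff of Bottom: (1/6)·(-3) + (1/6)·(-1) + (2/3)·7 = 4.
The largest is 14/3, so Row's best response is Top.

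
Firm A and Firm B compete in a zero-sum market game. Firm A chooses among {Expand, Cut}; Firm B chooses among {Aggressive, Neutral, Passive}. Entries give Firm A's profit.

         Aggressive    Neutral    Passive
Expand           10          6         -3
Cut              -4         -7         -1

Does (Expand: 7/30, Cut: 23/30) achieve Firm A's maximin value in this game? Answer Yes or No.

No

Against Aggressive this mix gives (7/30)·10 + (23/30)·(-4) = -11/15.
Against Neutral this mix gives (7/30)·6 + (23/30)·(-7) = -119/30.
Against Passive this mix gives (7/30)·(-3) + (23/30)·(-1) = -22/15.
Firm B will play Neutral, holding Firm A to -119/30. Shifting weight toward the row that does better against Neutral would raise this floor (the equalizing mix achieves -9/5 against both Neutral and Passive), so the proposed strategy is not optimal.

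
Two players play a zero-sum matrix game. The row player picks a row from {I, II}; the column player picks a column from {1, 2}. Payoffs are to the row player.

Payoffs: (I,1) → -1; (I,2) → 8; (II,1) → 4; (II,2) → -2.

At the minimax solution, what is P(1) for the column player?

Row minima: I → -1, II → -2; maximin = -1.
Column maxima: 1 → 4, 2 → 8; minimax = 4.
-1 ≠ 4, so there is no saddle point; optimal play is mixed.
Let the row player play I with probability p. Expected payoff against 1: (-1)p + 4(1−p) = −5p + 4; against 2: 8p + (-2)(1−p) = 10p − 2.
Setting these equal: −5p + 4 = 10p − 2 ⇒ −15p = -6 ⇒ p = 2/5, and the value is (-5)·(2/5) + 4 = 2.
For the column player: with q = P(1), equating I's and II's payoffs gives −9q + 8 = 6q − 2 ⇒ q = 2/3.

2/3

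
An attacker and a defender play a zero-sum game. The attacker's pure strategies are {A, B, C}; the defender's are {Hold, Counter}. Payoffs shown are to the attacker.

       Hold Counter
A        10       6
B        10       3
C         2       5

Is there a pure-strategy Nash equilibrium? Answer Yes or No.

Row minima: A → 6, B → 3, C → 2; maximin = 6.
Column maxima: Hold → 10, Counter → 6; minimax = 6.
maximin = minimax = 6, so a saddle point exists.

Yes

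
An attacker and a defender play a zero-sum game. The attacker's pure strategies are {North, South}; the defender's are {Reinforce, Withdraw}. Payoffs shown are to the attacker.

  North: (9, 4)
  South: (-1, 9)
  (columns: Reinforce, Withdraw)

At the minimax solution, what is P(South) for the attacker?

1/3

Row minima: North → 4, South → -1; maximin = 4.
Column maxima: Reinforce → 9, Withdraw → 9; minimax = 9.
4 ≠ 9, so there is no saddle point; optimal play is mixed.
Let the attacker play North with probability p. Expected payoff against Reinforce: 9p + (-1)(1−p) = 10p − 1; against Withdraw: 4p + 9(1−p) = −5p + 9.
Setting these equal: 10p − 1 = −5p + 9 ⇒ 15p = 10 ⇒ p = 2/3, and the value is (10)·(2/3) − 1 = 17/3.
For the defender: with q = P(Reinforce), equating North's and South's payoffs gives 5q + 4 = −10q + 9 ⇒ q = 1/3.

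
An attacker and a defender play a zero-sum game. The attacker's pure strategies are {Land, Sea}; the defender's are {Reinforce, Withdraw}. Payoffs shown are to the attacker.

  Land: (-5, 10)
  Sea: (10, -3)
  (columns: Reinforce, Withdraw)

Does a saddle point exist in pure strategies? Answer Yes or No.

Row minima: Land → -5, Sea → -3; maximin = -3.
Column maxima: Reinforce → 10, Withdraw → 10; minimax = 10.
-3 ≠ 10, so no pure-strategy equilibrium exists.

No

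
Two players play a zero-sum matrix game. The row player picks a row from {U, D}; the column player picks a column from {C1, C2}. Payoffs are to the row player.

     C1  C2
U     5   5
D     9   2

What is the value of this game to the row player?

Row minima: U → 5, D → 2; maximin = 5.
Column maxima: C1 → 9, C2 → 5; minimax = 5.
Since maximin = minimax = 5, there is a saddle point and the value is 5.

5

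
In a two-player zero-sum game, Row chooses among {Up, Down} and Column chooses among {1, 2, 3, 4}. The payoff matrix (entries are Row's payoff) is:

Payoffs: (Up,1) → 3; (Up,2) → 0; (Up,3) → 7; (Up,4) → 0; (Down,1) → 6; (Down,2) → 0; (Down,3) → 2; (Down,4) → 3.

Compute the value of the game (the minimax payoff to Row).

Row minima: Up → 0, Down → 0; maximin = 0.
Column maxima: 1 → 6, 2 → 0, 3 → 7, 4 → 3; minimax = 0.
Since maximin = minimax = 0, there is a saddle point and the value is 0.

0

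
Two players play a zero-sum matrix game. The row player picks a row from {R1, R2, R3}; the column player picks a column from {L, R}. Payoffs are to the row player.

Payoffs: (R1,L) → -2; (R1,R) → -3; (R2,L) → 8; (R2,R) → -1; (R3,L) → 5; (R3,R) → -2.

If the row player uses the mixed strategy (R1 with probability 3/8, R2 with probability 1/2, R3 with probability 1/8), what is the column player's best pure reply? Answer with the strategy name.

R

If the column player plays L, the row player's expected payoff is (3/8)·(-2) + (1/2)·8 + (1/8)·5 = 31/8.
If the column player plays R, the row player's expected payoff is (3/8)·(-3) + (1/2)·(-1) + (1/8)·(-2) = -15/8.
The column player minimizes the row player's payoff; the smallest is -15/8, so the best response is R.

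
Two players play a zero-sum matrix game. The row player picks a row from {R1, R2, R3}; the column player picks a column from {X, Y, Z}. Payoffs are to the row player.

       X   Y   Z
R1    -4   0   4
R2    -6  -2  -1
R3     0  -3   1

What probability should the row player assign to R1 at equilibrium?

3/7

Row minima: R1 → -4, R2 → -6, R3 → -3; maximin = -3.
Column maxima: X → 0, Y → 0, Z → 4; minimax = 0.
-3 ≠ 0, so there is no saddle point; optimal play is mixed.
R2 is strictly dominated by R1, so the row player never plays it.
Z is strictly dominated by X (it gives the row player strictly more in every row), so the column player never plays it.
On the remaining 2×2 (R1, R3 vs X, Y):
Let the row player play R1 with probability p. Expected payoff against X: (-4)p + 0(1−p) = −4p; against Y: 0p + (-3)(1−p) = 3p − 3.
Setting these equal: −4p = 3p − 3 ⇒ −7p = -3 ⇒ p = 3/7, and the value is (-4)·(3/7) = -12/7.
For the column player: with q = P(X), equating R1's and R3's payoffs gives −4q = 3q − 3 ⇒ q = 3/7.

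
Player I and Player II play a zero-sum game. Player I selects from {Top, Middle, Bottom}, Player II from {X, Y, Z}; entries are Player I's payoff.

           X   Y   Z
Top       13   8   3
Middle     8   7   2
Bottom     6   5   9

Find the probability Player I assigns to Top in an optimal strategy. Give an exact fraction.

4/9

Row minima: Top → 3, Middle → 2, Bottom → 5; maximin = 5.
Column maxima: X → 13, Y → 8, Z → 9; minimax = 8.
5 ≠ 8, so there is no saddle point; optimal play is mixed.
Middle is strictly dominated by Top, so Player I never plays it.
X is strictly dominated by Y (it gives Player I strictly more in every row), so Player II never plays it.
On the remaining 2×2 (Top, Bottom vs Y, Z):
Let Player I play Top with probability p. Expected payoff against Y: 8p + 5(1−p) = 3p + 5; against Z: 3p + 9(1−p) = −6p + 9.
Setting these equal: 3p + 5 = −6p + 9 ⇒ 9p = 4 ⇒ p = 4/9, and the value is (3)·(4/9) + 5 = 19/3.
For Player II: with q = P(Y), equating Top's and Bottom's payoffs gives 5q + 3 = −4q + 9 ⇒ q = 2/3.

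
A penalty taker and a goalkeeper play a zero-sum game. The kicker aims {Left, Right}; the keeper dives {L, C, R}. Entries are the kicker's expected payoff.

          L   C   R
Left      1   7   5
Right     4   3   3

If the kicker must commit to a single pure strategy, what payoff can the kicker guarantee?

Row minima: Left → 1, Right → 3.
The best of these is 3.

3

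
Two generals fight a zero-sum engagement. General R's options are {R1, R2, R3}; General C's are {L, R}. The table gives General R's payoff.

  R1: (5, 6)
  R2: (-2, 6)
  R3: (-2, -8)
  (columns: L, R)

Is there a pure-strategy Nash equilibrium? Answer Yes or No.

Yes

Row minima: R1 → 5, R2 → -2, R3 → -8; maximin = 5.
Column maxima: L → 5, R → 6; minimax = 5.
maximin = minimax = 5, so a saddle point exists.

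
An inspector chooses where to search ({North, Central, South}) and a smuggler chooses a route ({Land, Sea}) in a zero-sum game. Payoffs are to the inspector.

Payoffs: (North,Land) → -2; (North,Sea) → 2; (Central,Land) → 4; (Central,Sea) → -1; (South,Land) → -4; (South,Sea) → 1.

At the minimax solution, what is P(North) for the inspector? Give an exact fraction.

5/9

Row minima: North → -2, Central → -1, South → -4; maximin = -1.
Column maxima: Land → 4, Sea → 2; minimax = 2.
-1 ≠ 2, so there is no saddle point; optimal play is mixed.
South is strictly dominated by North, so the inspector never plays it.
On the remaining 2×2 (North, Central vs Land, Sea):
Let the inspector play North with probability p. Expected payoff against Land: (-2)p + 4(1−p) = −6p + 4; against Sea: 2p + (-1)(1−p) = 3p − 1.
Setting these equal: −6p + 4 = 3p − 1 ⇒ −9p = -5 ⇒ p = 5/9, and the value is (-6)·(5/9) + 4 = 2/3.
For the smuggler: with q = P(Land), equating North's and Central's payoffs gives −4q + 2 = 5q − 1 ⇒ q = 1/3.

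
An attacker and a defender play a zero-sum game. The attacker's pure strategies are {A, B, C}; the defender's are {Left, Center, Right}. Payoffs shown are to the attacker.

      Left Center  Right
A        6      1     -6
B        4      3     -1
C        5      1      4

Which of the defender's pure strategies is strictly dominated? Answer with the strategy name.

Center holds the attacker's payoff strictly below Left in every row: 1 < 6, 3 < 4, 1 < 5.
So Left is strictly dominated for the defender.

Left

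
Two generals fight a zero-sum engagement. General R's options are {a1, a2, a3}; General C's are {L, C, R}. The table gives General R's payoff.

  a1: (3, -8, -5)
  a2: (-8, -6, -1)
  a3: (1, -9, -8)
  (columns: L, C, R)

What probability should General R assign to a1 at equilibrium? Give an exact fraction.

2/13

Row minima: a1 → -8, a2 → -8, a3 → -9; maximin = -8.
Column maxima: L → 3, C → -6, R → -1; minimax = -6.
-8 ≠ -6, so there is no saddle point; optimal play is mixed.
a3 is strictly dominated by a1, so General R never plays it.
R is strictly dominated by C (it gives General R strictly more in every row), so General C never plays it.
On the remaining 2×2 (a1, a2 vs L, C):
Let General R play a1 with probability p. Expected payoff against L: 3p + (-8)(1−p) = 11p − 8; against C: (-8)p + (-6)(1−p) = −2p − 6.
Setting these equal: 11p − 8 = −2p − 6 ⇒ 13p = 2 ⇒ p = 2/13, and the value is (11)·(2/13) − 8 = -82/13.
For General C: with q = P(L), equating a1's and a2's payoffs gives 11q − 8 = −2q − 6 ⇒ q = 2/13.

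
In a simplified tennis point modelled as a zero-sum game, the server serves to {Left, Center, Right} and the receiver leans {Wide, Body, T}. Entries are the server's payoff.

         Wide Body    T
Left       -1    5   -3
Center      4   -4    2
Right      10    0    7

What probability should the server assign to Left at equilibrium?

7/15

Row minima: Left → -3, Center → -4, Right → 0; maximin = 0.
Column maxima: Wide → 10, Body → 5, T → 7; minimax = 5.
0 ≠ 5, so there is no saddle point; optimal play is mixed.
Center is strictly dominated by Right, so the server never plays it.
Wide is strictly dominated by T (it gives the server strictly more in every row), so the receiver never plays it.
On the remaining 2×2 (Left, Right vs Body, T):
Let the server play Left with probability p. Expected payoff against Body: 5p + 0(1−p) = 5p; against T: (-3)p + 7(1−p) = −10p + 7.
Setting these equal: 5p = −10p + 7 ⇒ 15p = 7 ⇒ p = 7/15, and the value is (5)·(7/15) = 7/3.
For the receiver: with q = P(Body), equating Left's and Right's payoffs gives 8q − 3 = −7q + 7 ⇒ q = 2/3.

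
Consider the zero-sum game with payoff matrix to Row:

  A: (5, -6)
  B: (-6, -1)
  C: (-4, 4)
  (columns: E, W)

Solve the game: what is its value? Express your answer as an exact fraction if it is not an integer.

Row minima: A → -6, B → -6, C → -4; maximin = -4.
Column maxima: E → 5, W → 4; minimax = 4.
-4 ≠ 4, so there is no saddle point; optimal play is mixed.
B is strictly dominated by C, so Row never plays it.
On the remaining 2×2 (A, C vs E, W):
Let Row play A with probability p. Expected payoff against E: 5p + (-4)(1−p) = 9p − 4; against W: (-6)p + 4(1−p) = −10p + 4.
Setting these equal: 9p − 4 = −10p + 4 ⇒ 19p = 8 ⇒ p = 8/19, and the value is (9)·(8/19) − 4 = -4/19.
For Column: with q = P(E), equating A's and C's payoffs gives 11q − 6 = −8q + 4 ⇒ q = 10/19.

-4/19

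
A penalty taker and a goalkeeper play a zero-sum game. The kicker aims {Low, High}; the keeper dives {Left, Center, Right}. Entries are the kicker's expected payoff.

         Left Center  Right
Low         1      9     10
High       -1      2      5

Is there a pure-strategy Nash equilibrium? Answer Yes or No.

Yes

Row minima: Low → 1, High → -1; maximin = 1.
Column maxima: Left → 1, Center → 9, Right → 10; minimax = 1.
maximin = minimax = 1, so a saddle point exists.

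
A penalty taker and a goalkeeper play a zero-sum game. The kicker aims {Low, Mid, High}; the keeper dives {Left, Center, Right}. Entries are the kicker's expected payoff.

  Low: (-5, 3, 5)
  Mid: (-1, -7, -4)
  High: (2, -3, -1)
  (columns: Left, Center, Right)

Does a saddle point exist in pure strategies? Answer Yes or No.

No

Row minima: Low → -5, Mid → -7, High → -3; maximin = -3.
Column maxima: Left → 2, Center → 3, Right → 5; minimax = 2.
-3 ≠ 2, so no pure-strategy equilibrium exists.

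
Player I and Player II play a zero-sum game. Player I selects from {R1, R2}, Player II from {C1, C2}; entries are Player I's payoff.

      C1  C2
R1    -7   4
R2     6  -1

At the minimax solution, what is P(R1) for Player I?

Row minima: R1 → -7, R2 → -1; maximin = -1.
Column maxima: C1 → 6, C2 → 4; minimax = 4.
-1 ≠ 4, so there is no saddle point; optimal play is mixed.
Let Player I play R1 with probability p. Expected payoff against C1: (-7)p + 6(1−p) = −13p + 6; against C2: 4p + (-1)(1−p) = 5p − 1.
Setting these equal: −13p + 6 = 5p − 1 ⇒ −18p = -7 ⇒ p = 7/18, and the value is (-13)·(7/18) + 6 = 17/18.
For Player II: with q = P(C1), equating R1's and R2's payoffs gives −11q + 4 = 7q − 1 ⇒ q = 5/18.

7/18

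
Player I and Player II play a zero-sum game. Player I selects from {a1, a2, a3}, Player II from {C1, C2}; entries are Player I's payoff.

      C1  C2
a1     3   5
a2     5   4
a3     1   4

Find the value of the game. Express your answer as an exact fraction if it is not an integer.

Row minima: a1 → 3, a2 → 4, a3 → 1; maximin = 4.
Column maxima: C1 → 5, C2 → 5; minimax = 5.
4 ≠ 5, so there is no saddle point; optimal play is mixed.
a3 is strictly dominated by a1, so Player I never plays it.
On the remaining 2×2 (a1, a2 vs C1, C2):
Let Player I play a1 with probability p. Expected payoff against C1: 3p + 5(1−p) = −2p + 5; against C2: 5p + 4(1−p) = p + 4.
Setting these equal: −2p + 5 = p + 4 ⇒ −3p = -1 ⇒ p = 1/3, and the value is (-2)·(1/3) + 5 = 13/3.
For Player II: with q = P(C1), equating a1's and a2's payoffs gives −2q + 5 = q + 4 ⇒ q = 1/3.

13/3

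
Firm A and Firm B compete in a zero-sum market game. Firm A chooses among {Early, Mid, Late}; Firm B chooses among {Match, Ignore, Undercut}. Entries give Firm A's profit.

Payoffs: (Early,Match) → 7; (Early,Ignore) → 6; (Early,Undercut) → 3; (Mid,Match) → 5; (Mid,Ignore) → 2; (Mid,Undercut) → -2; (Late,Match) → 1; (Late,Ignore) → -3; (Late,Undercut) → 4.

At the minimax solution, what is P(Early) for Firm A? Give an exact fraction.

7/10

Row minima: Early → 3, Mid → -2, Late → -3; maximin = 3.
Column maxima: Match → 7, Ignore → 6, Undercut → 4; minimax = 4.
3 ≠ 4, so there is no saddle point; optimal play is mixed.
Mid is strictly dominated by Early, so Firm A never plays it.
Match is strictly dominated by Ignore (it gives Firm A strictly more in every row), so Firm B never plays it.
On the remaining 2×2 (Early, Late vs Ignore, Undercut):
Let Firm A play Early with probability p. Expected payoff against Ignore: 6p + (-3)(1−p) = 9p − 3; against Undercut: 3p + 4(1−p) = −p + 4.
Setting these equal: 9p − 3 = −p + 4 ⇒ 10p = 7 ⇒ p = 7/10, and the value is (9)·(7/10) − 3 = 33/10.
For Firm B: with q = P(Ignore), equating Early's and Late's payoffs gives 3q + 3 = −7q + 4 ⇒ q = 1/10.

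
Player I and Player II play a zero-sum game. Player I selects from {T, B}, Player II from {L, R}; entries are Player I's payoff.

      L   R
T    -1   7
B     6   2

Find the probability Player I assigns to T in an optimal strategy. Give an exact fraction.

Row minima: T → -1, B → 2; maximin = 2.
Column maxima: L → 6, R → 7; minimax = 6.
2 ≠ 6, so there is no saddle point; optimal play is mixed.
Let Player I play T with probability p. Expected payoff against L: (-1)p + 6(1−p) = −7p + 6; against R: 7p + 2(1−p) = 5p + 2.
Setting these equal: −7p + 6 = 5p + 2 ⇒ −12p = -4 ⇒ p = 1/3, and the value is (-7)·(1/3) + 6 = 11/3.
For Player II: with q = P(L), equating T's and B's payoffs gives −8q + 7 = 4q + 2 ⇒ q = 5/12.

1/3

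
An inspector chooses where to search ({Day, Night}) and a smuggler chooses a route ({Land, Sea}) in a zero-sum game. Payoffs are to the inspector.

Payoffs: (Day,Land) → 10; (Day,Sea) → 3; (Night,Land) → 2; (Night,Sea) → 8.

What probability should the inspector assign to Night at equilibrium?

7/13

Row minima: Day → 3, Night → 2; maximin = 3.
Column maxima: Land → 10, Sea → 8; minimax = 8.
3 ≠ 8, so there is no saddle point; optimal play is mixed.
Let the inspector play Day with probability p. Expected payoff against Land: 10p + 2(1−p) = 8p + 2; against Sea: 3p + 8(1−p) = −5p + 8.
Setting these equal: 8p + 2 = −5p + 8 ⇒ 13p = 6 ⇒ p = 6/13, and the value is (8)·(6/13) + 2 = 74/13.
For the smuggler: with q = P(Land), equating Day's and Night's payoffs gives 7q + 3 = −6q + 8 ⇒ q = 5/13.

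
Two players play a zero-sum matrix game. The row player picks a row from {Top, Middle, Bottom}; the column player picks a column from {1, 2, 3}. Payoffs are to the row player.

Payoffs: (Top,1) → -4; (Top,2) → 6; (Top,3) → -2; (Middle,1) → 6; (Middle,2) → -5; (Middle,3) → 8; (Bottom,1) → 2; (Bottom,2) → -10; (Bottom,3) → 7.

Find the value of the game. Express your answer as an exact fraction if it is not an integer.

Row minima: Top → -4, Middle → -5, Bottom → -10; maximin = -4.
Column maxima: 1 → 6, 2 → 6, 3 → 8; minimax = 6.
-4 ≠ 6, so there is no saddle point; optimal play is mixed.
Bottom is strictly dominated by Middle, so the row player never plays it.
3 is strictly dominated by 1 (it gives the row player strictly more in every row), so the column player never plays it.
On the remaining 2×2 (Top, Middle vs 1, 2):
Let the row player play Top with probability p. Expected payoff against 1: (-4)p + 6(1−p) = −10p + 6; against 2: 6p + (-5)(1−p) = 11p − 5.
Setting these equal: −10p + 6 = 11p − 5 ⇒ −21p = -11 ⇒ p = 11/21, and the value is (-10)·(11/21) + 6 = 16/21.
For the column player: with q = P(1), equating Top's and Middle's payoffs gives −10q + 6 = 11q − 5 ⇒ q = 11/21.

16/21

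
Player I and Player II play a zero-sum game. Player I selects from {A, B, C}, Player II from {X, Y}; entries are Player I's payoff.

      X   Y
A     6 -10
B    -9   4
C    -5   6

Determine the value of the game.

-14/27

Row minima: A → -10, B → -9, C → -5; maximin = -5.
Column maxima: X → 6, Y → 6; minimax = 6.
-5 ≠ 6, so there is no saddle point; optimal play is mixed.
B is strictly dominated by C, so Player I never plays it.
On the remaining 2×2 (A, C vs X, Y):
Let Player I play A with probability p. Expected payoff against X: 6p + (-5)(1−p) = 11p − 5; against Y: (-10)p + 6(1−p) = −16p + 6.
Setting these equal: 11p − 5 = −16p + 6 ⇒ 27p = 11 ⇒ p = 11/27, and the value is (11)·(11/27) − 5 = -14/27.
For Player II: with q = P(X), equating A's and C's payoffs gives 16q − 10 = −11q + 6 ⇒ q = 16/27.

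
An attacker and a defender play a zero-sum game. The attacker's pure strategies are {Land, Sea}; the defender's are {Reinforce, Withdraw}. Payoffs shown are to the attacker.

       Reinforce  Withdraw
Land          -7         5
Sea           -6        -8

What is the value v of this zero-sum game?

-43/7

Row minima: Land → -7, Sea → -8; maximin = -7.
Column maxima: Reinforce → -6, Withdraw → 5; minimax = -6.
-7 ≠ -6, so there is no saddle point; optimal play is mixed.
Let the attacker play Land with probability p. Expected payoff against Reinforce: (-7)p + (-6)(1−p) = −p − 6; against Withdraw: 5p + (-8)(1−p) = 13p − 8.
Setting these equal: −p − 6 = 13p − 8 ⇒ −14p = -2 ⇒ p = 1/7, and the value is (-1)·(1/7) − 6 = -43/7.
For the defender: with q = P(Reinforce), equating Land's and Sea's payoffs gives −12q + 5 = 2q − 8 ⇒ q = 13/14.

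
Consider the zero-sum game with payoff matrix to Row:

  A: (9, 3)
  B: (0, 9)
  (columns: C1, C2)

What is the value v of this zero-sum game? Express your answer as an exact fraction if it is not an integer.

Row minima: A → 3, B → 0; maximin = 3.
Column maxima: C1 → 9, C2 → 9; minimax = 9.
3 ≠ 9, so there is no saddle point; optimal play is mixed.
Let Row play A with probability p. Expected payoff against C1: 9p + 0(1−p) = 9p; against C2: 3p + 9(1−p) = −6p + 9.
Setting these equal: 9p = −6p + 9 ⇒ 15p = 9 ⇒ p = 3/5, and the value is (9)·(3/5) = 27/5.
For Column: with q = P(C1), equating A's and B's payoffs gives 6q + 3 = −9q + 9 ⇒ q = 2/5.

27/5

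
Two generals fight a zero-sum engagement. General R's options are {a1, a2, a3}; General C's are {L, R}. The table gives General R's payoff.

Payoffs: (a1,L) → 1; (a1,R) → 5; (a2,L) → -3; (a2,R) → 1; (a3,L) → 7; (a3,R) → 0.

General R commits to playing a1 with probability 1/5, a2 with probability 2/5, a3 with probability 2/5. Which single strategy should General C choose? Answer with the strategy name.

R

If General C plays L, General R's expected payoff is (1/5)·1 + (2/5)·(-3) + (2/5)·7 = 9/5.
If General C plays R, General R's expected payoff is (1/5)·5 + (2/5)·1 + (2/5)·0 = 7/5.
General C minimizes General R's payoff; the smallest is 7/5, so the best response is R.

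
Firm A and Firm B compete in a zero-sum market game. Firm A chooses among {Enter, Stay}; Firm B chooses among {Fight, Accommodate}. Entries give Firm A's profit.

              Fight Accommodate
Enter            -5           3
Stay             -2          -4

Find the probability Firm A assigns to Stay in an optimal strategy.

Row minima: Enter → -5, Stay → -4; maximin = -4.
Column maxima: Fight → -2, Accommodate → 3; minimax = -2.
-4 ≠ -2, so there is no saddle point; optimal play is mixed.
Let Firm A play Enter with probability p. Expected payoff against Fight: (-5)p + (-2)(1−p) = −3p − 2; against Accommodate: 3p + (-4)(1−p) = 7p − 4.
Setting these equal: −3p − 2 = 7p − 4 ⇒ −10p = -2 ⇒ p = 1/5, and the value is (-3)·(1/5) − 2 = -13/5.
For Firm B: with q = P(Fight), equating Enter's and Stay's payoffs gives −8q + 3 = 2q − 4 ⇒ q = 7/10.

4/5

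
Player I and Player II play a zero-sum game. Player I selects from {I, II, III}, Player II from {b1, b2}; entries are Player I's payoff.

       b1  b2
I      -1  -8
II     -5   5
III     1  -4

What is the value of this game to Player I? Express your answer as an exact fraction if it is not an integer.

Row minima: I → -8, II → -5, III → -4; maximin = -4.
Column maxima: b1 → 1, b2 → 5; minimax = 1.
-4 ≠ 1, so there is no saddle point; optimal play is mixed.
I is strictly dominated by III, so Player I never plays it.
On the remaining 2×2 (II, III vs b1, b2):
Let Player I play II with probability p. Expected payoff against b1: (-5)p + 1(1−p) = −6p + 1; against b2: 5p + (-4)(1−p) = 9p − 4.
Setting these equal: −6p + 1 = 9p − 4 ⇒ −15p = -5 ⇒ p = 1/3, and the value is (-6)·(1/3) + 1 = -1.
For Player II: with q = P(b1), equating II's and III's payoffs gives −10q + 5 = 5q − 4 ⇒ q = 3/5.

-1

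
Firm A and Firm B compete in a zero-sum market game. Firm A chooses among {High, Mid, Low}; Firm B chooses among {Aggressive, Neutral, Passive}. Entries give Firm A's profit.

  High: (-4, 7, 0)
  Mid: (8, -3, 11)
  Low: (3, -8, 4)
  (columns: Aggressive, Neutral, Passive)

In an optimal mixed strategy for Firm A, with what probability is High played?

Row minima: High → -4, Mid → -3, Low → -8; maximin = -3.
Column maxima: Aggressive → 8, Neutral → 7, Passive → 11; minimax = 7.
-3 ≠ 7, so there is no saddle point; optimal play is mixed.
Low is strictly dominated by Mid, so Firm A never plays it.
Passive is strictly dominated by Aggressive (it gives Firm A strictly more in every row), so Firm B never plays it.
On the remaining 2×2 (High, Mid vs Aggressive, Neutral):
Let Firm A play High with probability p. Expected payoff against Aggressive: (-4)p + 8(1−p) = −12p + 8; against Neutral: 7p + (-3)(1−p) = 10p − 3.
Setting these equal: −12p + 8 = 10p − 3 ⇒ −22p = -11 ⇒ p = 1/2, and the value is (-12)·(1/2) + 8 = 2.
For Firm B: with q = P(Aggressive), equating High's and Mid's payoffs gives −11q + 7 = 11q − 3 ⇒ q = 5/11.

1/2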